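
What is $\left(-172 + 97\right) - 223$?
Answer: $-298$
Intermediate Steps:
$\left(-172 + 97\right) - 223 = -75 - 223 = -298$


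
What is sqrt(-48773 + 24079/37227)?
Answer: 2*I*sqrt(16897785672246)/37227 ≈ 220.84*I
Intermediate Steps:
sqrt(-48773 + 24079/37227) = sqrt(-1815648392/37227) = 2*I*sqrt(16897785672246)/37227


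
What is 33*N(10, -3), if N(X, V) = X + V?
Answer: 231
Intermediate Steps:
N(X, V) = V + X
33*N(10, -3) = 33*(-3 + 10) = 33*7 = 231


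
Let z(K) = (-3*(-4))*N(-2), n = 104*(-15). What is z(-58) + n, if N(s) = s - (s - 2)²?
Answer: -1776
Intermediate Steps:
n = -1560
N(s) = s - (-2 + s)²
z(K) = -216 (z(K) = (-3*(-4))*(-2 - (-2 - 2)²) = 12*(-2 - 1*(-4)²) = 12*(-2 - 1*16) = 12*(-2 - 16) = 12*(-18) = -216)
z(-58) + n = -216 - 1560 = -1776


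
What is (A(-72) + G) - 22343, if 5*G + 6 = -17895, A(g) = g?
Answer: -129976/5 ≈ -25995.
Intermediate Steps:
G = -17901/5 (G = -6/5 + (1/5)*(-17895) = -6/5 - 3579 = -17901/5 ≈ -3580.2)
(A(-72) + G) - 22343 = (-72 - 17901/5) - 22343 = -18261/5 - 22343 = -129976/5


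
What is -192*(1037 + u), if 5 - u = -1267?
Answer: -443328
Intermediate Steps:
u = 1272 (u = 5 - 1*(-1267) = 5 + 1267 = 1272)
-192*(1037 + u) = -192*(1037 + 1272) = -192*2309 = -443328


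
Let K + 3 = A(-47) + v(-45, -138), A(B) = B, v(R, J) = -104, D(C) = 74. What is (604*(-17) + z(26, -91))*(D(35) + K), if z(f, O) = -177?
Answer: 835600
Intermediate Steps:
K = -154 (K = -3 + (-47 - 104) = -3 - 151 = -154)
(604*(-17) + z(26, -91))*(D(35) + K) = (604*(-17) - 177)*(74 - 154) = (-10268 - 177)*(-80) = -10445*(-80) = 835600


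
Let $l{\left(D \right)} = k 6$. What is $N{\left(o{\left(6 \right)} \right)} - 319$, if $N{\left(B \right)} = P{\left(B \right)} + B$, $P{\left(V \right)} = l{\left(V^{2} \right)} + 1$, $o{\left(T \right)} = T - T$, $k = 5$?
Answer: $-288$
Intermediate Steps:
$l{\left(D \right)} = 30$ ($l{\left(D \right)} = 5 \cdot 6 = 30$)
$o{\left(T \right)} = 0$
$P{\left(V \right)} = 31$ ($P{\left(V \right)} = 30 + 1 = 31$)
$N{\left(B \right)} = 31 + B$
$N{\left(o{\left(6 \right)} \right)} - 319 = \left(31 + 0\right) - 319 = 31 - 319 = -288$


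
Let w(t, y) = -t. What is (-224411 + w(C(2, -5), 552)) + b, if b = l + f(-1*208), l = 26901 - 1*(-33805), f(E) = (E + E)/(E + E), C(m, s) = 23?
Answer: -163727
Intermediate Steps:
f(E) = 1 (f(E) = (2*E)/((2*E)) = (2*E)*(1/(2*E)) = 1)
l = 60706 (l = 26901 + 33805 = 60706)
b = 60707 (b = 60706 + 1 = 60707)
(-224411 + w(C(2, -5), 552)) + b = (-224411 - 1*23) + 60707 = (-224411 - 23) + 60707 = -224434 + 60707 = -163727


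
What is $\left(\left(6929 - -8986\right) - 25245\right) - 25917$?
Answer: $-35247$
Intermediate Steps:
$\left(\left(6929 - -8986\right) - 25245\right) - 25917 = \left(\left(6929 + 8986\right) - 25245\right) - 25917 = \left(15915 - 25245\right) - 25917 = -9330 - 25917 = -35247$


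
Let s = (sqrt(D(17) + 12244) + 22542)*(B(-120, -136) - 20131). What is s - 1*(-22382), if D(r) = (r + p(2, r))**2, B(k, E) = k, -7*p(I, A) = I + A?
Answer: -456475660 - 5786*sqrt(152489) ≈ -4.5874e+8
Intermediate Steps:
p(I, A) = -A/7 - I/7 (p(I, A) = -(I + A)/7 = -(A + I)/7 = -A/7 - I/7)
D(r) = (-2/7 + 6*r/7)**2 (D(r) = (r + (-r/7 - 1/7*2))**2 = (r + (-r/7 - 2/7))**2 = (r + (-2/7 - r/7))**2 = (-2/7 + 6*r/7)**2)
s = -456498042 - 5786*sqrt(152489) (s = (sqrt(4*(-1 + 3*17)**2/49 + 12244) + 22542)*(-120 - 20131) = (sqrt(4*(-1 + 51)**2/49 + 12244) + 22542)*(-20251) = (sqrt((4/49)*50**2 + 12244) + 22542)*(-20251) = (sqrt((4/49)*2500 + 12244) + 22542)*(-20251) = (sqrt(10000/49 + 12244) + 22542)*(-20251) = (sqrt(609956/49) + 22542)*(-20251) = (2*sqrt(152489)/7 + 22542)*(-20251) = (22542 + 2*sqrt(152489)/7)*(-20251) = -456498042 - 5786*sqrt(152489) ≈ -4.5876e+8)
s - 1*(-22382) = (-456498042 - 5786*sqrt(152489)) - 1*(-22382) = (-456498042 - 5786*sqrt(152489)) + 22382 = -456475660 - 5786*sqrt(152489)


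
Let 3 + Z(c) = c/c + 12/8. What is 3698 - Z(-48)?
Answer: 7397/2 ≈ 3698.5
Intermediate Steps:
Z(c) = -1/2 (Z(c) = -3 + (c/c + 12/8) = -3 + (1 + 12*(1/8)) = -3 + (1 + 3/2) = -3 + 5/2 = -1/2)
3698 - Z(-48) = 3698 - 1*(-1/2) = 3698 + 1/2 = 7397/2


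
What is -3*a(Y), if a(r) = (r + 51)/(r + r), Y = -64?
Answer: -39/128 ≈ -0.30469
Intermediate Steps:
a(r) = (51 + r)/(2*r) (a(r) = (51 + r)/((2*r)) = (51 + r)*(1/(2*r)) = (51 + r)/(2*r))
-3*a(Y) = -3*(51 - 64)/(2*(-64)) = -3*(-1)*(-13)/(2*64) = -3*13/128 = -39/128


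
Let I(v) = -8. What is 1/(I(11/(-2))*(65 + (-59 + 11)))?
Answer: -1/136 ≈ -0.0073529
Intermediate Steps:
1/(I(11/(-2))*(65 + (-59 + 11))) = 1/(-8*(65 + (-59 + 11))) = 1/(-8*(65 - 48)) = 1/(-8*17) = 1/(-136) = -1/136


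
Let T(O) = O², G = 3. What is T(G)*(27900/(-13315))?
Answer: -50220/2663 ≈ -18.858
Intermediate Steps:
T(G)*(27900/(-13315)) = 3²*(27900/(-13315)) = 9*(27900*(-1/13315)) = 9*(-5580/2663) = -50220/2663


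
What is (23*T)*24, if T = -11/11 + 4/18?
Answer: -1288/3 ≈ -429.33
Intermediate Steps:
T = -7/9 (T = -11*1/11 + 4*(1/18) = -1 + 2/9 = -7/9 ≈ -0.77778)
(23*T)*24 = (23*(-7/9))*24 = -161/9*24 = -1288/3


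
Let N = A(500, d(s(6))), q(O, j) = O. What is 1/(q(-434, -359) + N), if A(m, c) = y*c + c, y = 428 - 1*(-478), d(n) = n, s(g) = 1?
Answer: 1/473 ≈ 0.0021142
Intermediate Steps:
y = 906 (y = 428 + 478 = 906)
A(m, c) = 907*c (A(m, c) = 906*c + c = 907*c)
N = 907 (N = 907*1 = 907)
1/(q(-434, -359) + N) = 1/(-434 + 907) = 1/473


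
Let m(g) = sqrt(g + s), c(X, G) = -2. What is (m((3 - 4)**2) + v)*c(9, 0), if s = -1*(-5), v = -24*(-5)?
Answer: -240 - 2*sqrt(6) ≈ -244.90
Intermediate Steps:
v = 120
s = 5
m(g) = sqrt(5 + g) (m(g) = sqrt(g + 5) = sqrt(5 + g))
(m((3 - 4)**2) + v)*c(9, 0) = (sqrt(5 + (3 - 4)**2) + 120)*(-2) = (sqrt(5 + (-1)**2) + 120)*(-2) = (sqrt(5 + 1) + 120)*(-2) = (sqrt(6) + 120)*(-2) = (120 + sqrt(6))*(-2) = -240 - 2*sqrt(6)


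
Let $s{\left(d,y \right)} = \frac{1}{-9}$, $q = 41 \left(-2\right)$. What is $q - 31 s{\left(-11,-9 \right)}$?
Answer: $- \frac{707}{9} \approx -78.556$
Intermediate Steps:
$q = -82$
$s{\left(d,y \right)} = - \frac{1}{9}$
$q - 31 s{\left(-11,-9 \right)} = -82 - - \frac{31}{9} = -82 + \frac{31}{9} = - \frac{707}{9}$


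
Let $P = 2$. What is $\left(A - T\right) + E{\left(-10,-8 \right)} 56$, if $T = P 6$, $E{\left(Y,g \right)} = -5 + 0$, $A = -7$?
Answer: $-299$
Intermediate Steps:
$E{\left(Y,g \right)} = -5$
$T = 12$ ($T = 2 \cdot 6 = 12$)
$\left(A - T\right) + E{\left(-10,-8 \right)} 56 = \left(-7 - 12\right) - 280 = -19 - 280 = -299$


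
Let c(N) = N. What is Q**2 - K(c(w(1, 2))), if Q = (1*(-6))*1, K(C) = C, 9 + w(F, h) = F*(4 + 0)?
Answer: 41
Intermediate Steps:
w(F, h) = -9 + 4*F (w(F, h) = -9 + F*(4 + 0) = -9 + F*4 = -9 + 4*F)
Q = -6 (Q = -6*1 = -6)
Q**2 - K(c(w(1, 2))) = (-6)**2 - (-9 + 4*1) = 36 - (-9 + 4) = 36 - 1*(-5) = 36 + 5 = 41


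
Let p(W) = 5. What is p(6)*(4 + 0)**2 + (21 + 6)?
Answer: 107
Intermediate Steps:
p(6)*(4 + 0)**2 + (21 + 6) = 5*(4 + 0)**2 + (21 + 6) = 5*4**2 + 27 = 5*16 + 27 = 80 + 27 = 107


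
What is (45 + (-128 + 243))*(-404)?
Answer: -64640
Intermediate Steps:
(45 + (-128 + 243))*(-404) = (45 + 115)*(-404) = 160*(-404) = -64640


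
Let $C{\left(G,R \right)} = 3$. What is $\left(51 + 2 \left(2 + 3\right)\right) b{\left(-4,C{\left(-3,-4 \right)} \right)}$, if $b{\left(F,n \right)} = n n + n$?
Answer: $732$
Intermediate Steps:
$b{\left(F,n \right)} = n + n^{2}$ ($b{\left(F,n \right)} = n^{2} + n = n + n^{2}$)
$\left(51 + 2 \left(2 + 3\right)\right) b{\left(-4,C{\left(-3,-4 \right)} \right)} = \left(51 + 2 \left(2 + 3\right)\right) 3 \left(1 + 3\right) = \left(51 + 2 \cdot 5\right) 3 \cdot 4 = \left(51 + 10\right) 12 = 61 \cdot 12 = 732$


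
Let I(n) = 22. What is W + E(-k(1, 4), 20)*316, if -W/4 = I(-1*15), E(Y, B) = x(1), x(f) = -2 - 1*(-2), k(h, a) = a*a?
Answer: -88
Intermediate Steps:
k(h, a) = a**2
x(f) = 0 (x(f) = -2 + 2 = 0)
E(Y, B) = 0
W = -88 (W = -4*22 = -88)
W + E(-k(1, 4), 20)*316 = -88 + 0*316 = -88 + 0 = -88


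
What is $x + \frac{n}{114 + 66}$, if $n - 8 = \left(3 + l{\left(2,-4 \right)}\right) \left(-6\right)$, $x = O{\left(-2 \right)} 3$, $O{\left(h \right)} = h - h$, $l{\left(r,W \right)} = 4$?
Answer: $- \frac{17}{90} \approx -0.18889$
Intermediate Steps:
$O{\left(h \right)} = 0$
$x = 0$ ($x = 0 \cdot 3 = 0$)
$n = -34$ ($n = 8 + \left(3 + 4\right) \left(-6\right) = 8 + 7 \left(-6\right) = 8 - 42 = -34$)
$x + \frac{n}{114 + 66} = 0 + \frac{1}{114 + 66} \left(-34\right) = 0 + \frac{1}{180} \left(-34\right) = 0 - \frac{17}{90} = - \frac{17}{90}$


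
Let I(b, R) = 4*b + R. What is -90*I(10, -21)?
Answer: -1710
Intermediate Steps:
I(b, R) = R + 4*b
-90*I(10, -21) = -90*(-21 + 4*10) = -90*(-21 + 40) = -90*19 = -1710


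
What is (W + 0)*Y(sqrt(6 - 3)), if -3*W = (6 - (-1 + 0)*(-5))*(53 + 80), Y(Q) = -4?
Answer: 532/3 ≈ 177.33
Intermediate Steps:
W = -133/3 (W = -(6 - (-1 + 0)*(-5))*(53 + 80)/3 = -(6 - 1*(-1)*(-5))*133/3 = -(6 + 1*(-5))*133/3 = -(6 - 5)*133/3 = -133/3 ≈ -44.333)
(W + 0)*Y(sqrt(6 - 3)) = (-133/3 + 0)*(-4) = -133/3*(-4) = 532/3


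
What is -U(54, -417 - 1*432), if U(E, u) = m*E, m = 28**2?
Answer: -42336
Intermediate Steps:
m = 784
U(E, u) = 784*E
-U(54, -417 - 1*432) = -784*54 = -1*42336 = -42336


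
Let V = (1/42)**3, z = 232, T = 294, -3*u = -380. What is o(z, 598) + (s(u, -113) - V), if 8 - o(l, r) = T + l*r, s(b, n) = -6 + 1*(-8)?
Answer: -10300899169/74088 ≈ -1.3904e+5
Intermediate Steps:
u = 380/3 (u = -1/3*(-380) = 380/3 ≈ 126.67)
s(b, n) = -14 (s(b, n) = -6 - 8 = -14)
o(l, r) = -286 - l*r (o(l, r) = 8 - (294 + l*r) = 8 + (-294 - l*r) = -286 - l*r)
V = 1/74088 (V = (1/42)**3 = 1/74088 ≈ 1.3497e-5)
o(z, 598) + (s(u, -113) - V) = (-286 - 1*232*598) + (-14 - 1*1/74088) = (-286 - 138736) + (-14 - 1/74088) = -139022 - 1037233/74088 = -10300899169/74088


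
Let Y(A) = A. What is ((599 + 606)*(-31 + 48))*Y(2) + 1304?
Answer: 42274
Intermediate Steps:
((599 + 606)*(-31 + 48))*Y(2) + 1304 = ((599 + 606)*(-31 + 48))*2 + 1304 = (1205*17)*2 + 1304 = 20485*2 + 1304 = 40970 + 1304 = 42274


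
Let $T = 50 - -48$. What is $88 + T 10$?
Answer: $1068$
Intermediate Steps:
$T = 98$ ($T = 50 + 48 = 98$)
$88 + T 10 = 88 + 98 \cdot 10 = 88 + 980 = 1068$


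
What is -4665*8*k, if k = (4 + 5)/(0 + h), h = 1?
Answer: -335880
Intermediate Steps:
k = 9 (k = (4 + 5)/(0 + 1) = 9/1 = 9*1 = 9)
-4665*8*k = -4665*8*9 = -4665*72 = -1555*216 = -335880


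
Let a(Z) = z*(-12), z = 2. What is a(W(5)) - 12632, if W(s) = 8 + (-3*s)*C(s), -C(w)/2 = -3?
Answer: -12656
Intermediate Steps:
C(w) = 6 (C(w) = -2*(-3) = 6)
W(s) = 8 - 18*s (W(s) = 8 - 3*s*6 = 8 - 18*s)
a(Z) = -24 (a(Z) = 2*(-12) = -24)
a(W(5)) - 12632 = -24 - 12632 = -12656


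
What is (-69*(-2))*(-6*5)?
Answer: -4140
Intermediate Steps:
(-69*(-2))*(-6*5) = 138*(-30) = -4140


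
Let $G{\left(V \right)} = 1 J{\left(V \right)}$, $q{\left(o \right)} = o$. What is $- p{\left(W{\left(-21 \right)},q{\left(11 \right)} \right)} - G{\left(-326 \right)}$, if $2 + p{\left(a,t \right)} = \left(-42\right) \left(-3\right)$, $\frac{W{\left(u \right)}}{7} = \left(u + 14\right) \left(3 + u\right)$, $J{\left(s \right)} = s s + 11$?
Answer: $-106411$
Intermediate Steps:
$J{\left(s \right)} = 11 + s^{2}$ ($J{\left(s \right)} = s^{2} + 11 = 11 + s^{2}$)
$W{\left(u \right)} = 7 \left(3 + u\right) \left(14 + u\right)$ ($W{\left(u \right)} = 7 \left(u + 14\right) \left(3 + u\right) = 7 \left(14 + u\right) \left(3 + u\right) = 7 \left(3 + u\right) \left(14 + u\right)$)
$p{\left(a,t \right)} = 124$ ($p{\left(a,t \right)} = -2 - -126 = -2 + 126 = 124$)
$G{\left(V \right)} = 11 + V^{2}$ ($G{\left(V \right)} = 1 \left(11 + V^{2}\right) = 11 + V^{2}$)
$- p{\left(W{\left(-21 \right)},q{\left(11 \right)} \right)} - G{\left(-326 \right)} = \left(-1\right) 124 - \left(11 + \left(-326\right)^{2}\right) = -124 - \left(11 + 106276\right) = -124 - 106287 = -106411$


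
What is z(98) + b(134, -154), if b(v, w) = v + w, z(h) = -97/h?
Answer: -2057/98 ≈ -20.990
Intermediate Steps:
z(98) + b(134, -154) = -97/98 + (134 - 154) = -97*1/98 - 20 = -97/98 - 20 = -2057/98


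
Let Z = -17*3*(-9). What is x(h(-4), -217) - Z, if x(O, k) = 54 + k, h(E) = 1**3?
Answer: -622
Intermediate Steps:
h(E) = 1
Z = 459 (Z = -51*(-9) = 459)
x(h(-4), -217) - Z = (54 - 217) - 1*459 = -163 - 459 = -622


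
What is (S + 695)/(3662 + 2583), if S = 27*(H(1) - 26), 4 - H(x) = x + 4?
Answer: -34/6245 ≈ -0.0054444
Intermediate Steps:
H(x) = -x (H(x) = 4 - (x + 4) = 4 - (4 + x) = 4 + (-4 - x) = -x)
S = -729 (S = 27*(-1*1 - 26) = 27*(-1 - 26) = 27*(-27) = -729)
(S + 695)/(3662 + 2583) = (-729 + 695)/(3662 + 2583) = -34/6245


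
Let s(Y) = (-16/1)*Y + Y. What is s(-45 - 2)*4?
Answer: 2820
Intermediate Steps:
s(Y) = -15*Y (s(Y) = (-16*1)*Y + Y = -16*Y + Y = -15*Y)
s(-45 - 2)*4 = -15*(-45 - 2)*4 = -15*(-47)*4 = 705*4 = 2820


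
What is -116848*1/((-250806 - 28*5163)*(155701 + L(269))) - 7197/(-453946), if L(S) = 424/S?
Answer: 59597122253964361/3758598957710634930 ≈ 0.015856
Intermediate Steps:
-116848*1/((-250806 - 28*5163)*(155701 + L(269))) - 7197/(-453946) = -116848*1/((-250806 - 28*5163)*(155701 + 424/269)) - 7197/(-453946) = -116848*1/((-250806 - 144564)*(155701 + 424*(1/269))) - 7197*(-1/453946) = -116848*(-1/(395370*(155701 + 424/269))) + 7197/453946 = -116848/((41883993/269)*(-395370)) + 7197/453946 = -116848/(-16559674312410/269) + 7197/453946 = -116848*(-269/16559674312410) + 7197/453946 = 15716056/8279837156205 + 7197/453946 = 59597122253964361/3758598957710634930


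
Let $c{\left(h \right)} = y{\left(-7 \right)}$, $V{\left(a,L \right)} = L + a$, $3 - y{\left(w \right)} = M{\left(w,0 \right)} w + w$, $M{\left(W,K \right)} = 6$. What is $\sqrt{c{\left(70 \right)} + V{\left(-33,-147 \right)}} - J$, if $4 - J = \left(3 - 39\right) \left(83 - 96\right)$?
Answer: $464 + 8 i \sqrt{2} \approx 464.0 + 11.314 i$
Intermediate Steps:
$y{\left(w \right)} = 3 - 7 w$ ($y{\left(w \right)} = 3 - \left(6 w + w\right) = 3 - 7 w$)
$c{\left(h \right)} = 52$ ($c{\left(h \right)} = 3 - -49 = 3 + 49 = 52$)
$J = -464$ ($J = 4 - \left(3 - 39\right) \left(83 - 96\right) = 4 - \left(3 - 39\right) \left(-13\right) = 4 - \left(-36\right) \left(-13\right) = 4 - 468 = -464$)
$\sqrt{c{\left(70 \right)} + V{\left(-33,-147 \right)}} - J = \sqrt{52 - 180} - -464 = \sqrt{52 - 180} + 464 = \sqrt{-128} + 464 = 8 i \sqrt{2} + 464 = 464 + 8 i \sqrt{2}$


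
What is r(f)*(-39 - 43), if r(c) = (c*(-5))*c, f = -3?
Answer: 3690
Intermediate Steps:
r(c) = -5*c**2 (r(c) = (-5*c)*c = -5*c**2)
r(f)*(-39 - 43) = (-5*(-3)**2)*(-39 - 43) = -5*9*(-82) = -45*(-82) = 3690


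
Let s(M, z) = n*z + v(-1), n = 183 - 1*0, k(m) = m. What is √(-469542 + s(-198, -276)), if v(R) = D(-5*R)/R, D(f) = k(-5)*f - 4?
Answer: I*√520021 ≈ 721.13*I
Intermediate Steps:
D(f) = -4 - 5*f (D(f) = -5*f - 4 = -4 - 5*f)
n = 183 (n = 183 + 0 = 183)
v(R) = (-4 + 25*R)/R (v(R) = (-4 - (-25)*R)/R = (-4 + 25*R)/R)
s(M, z) = 29 + 183*z (s(M, z) = 183*z + (25 - 4/(-1)) = 183*z + (25 - 4*(-1)) = 183*z + (25 + 4) = 183*z + 29 = 29 + 183*z)
√(-469542 + s(-198, -276)) = √(-469542 + (29 + 183*(-276))) = √(-469542 + (29 - 50508)) = √(-469542 - 50479) = √(-520021) = I*√520021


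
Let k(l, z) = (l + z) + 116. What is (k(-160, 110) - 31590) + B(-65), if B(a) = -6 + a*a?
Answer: -27305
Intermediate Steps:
B(a) = -6 + a²
k(l, z) = 116 + l + z
(k(-160, 110) - 31590) + B(-65) = ((116 - 160 + 110) - 31590) + (-6 + (-65)²) = (66 - 31590) + (-6 + 4225) = -31524 + 4219 = -27305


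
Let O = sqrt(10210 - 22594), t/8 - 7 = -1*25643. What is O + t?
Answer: -205088 + 12*I*sqrt(86) ≈ -2.0509e+5 + 111.28*I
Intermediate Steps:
t = -205088 (t = 56 + 8*(-1*25643) = 56 + 8*(-25643) = 56 - 205144 = -205088)
O = 12*I*sqrt(86) (O = sqrt(-12384) = 12*I*sqrt(86) ≈ 111.28*I)
O + t = 12*I*sqrt(86) - 205088 = -205088 + 12*I*sqrt(86)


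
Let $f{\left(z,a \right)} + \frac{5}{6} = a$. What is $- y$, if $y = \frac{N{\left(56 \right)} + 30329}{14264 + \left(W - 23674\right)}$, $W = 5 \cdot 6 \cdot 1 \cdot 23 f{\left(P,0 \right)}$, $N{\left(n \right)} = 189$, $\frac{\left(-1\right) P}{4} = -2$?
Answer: $\frac{30518}{9985} \approx 3.0564$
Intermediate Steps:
$P = 8$ ($P = \left(-4\right) \left(-2\right) = 8$)
$f{\left(z,a \right)} = - \frac{5}{6} + a$
$W = -575$ ($W = 5 \cdot 6 \cdot 1 \cdot 23 \left(- \frac{5}{6} + 0\right) = 30 \cdot 1 \cdot 23 \left(- \frac{5}{6}\right) = 30 \cdot 23 \left(- \frac{5}{6}\right) = 690 \left(- \frac{5}{6}\right) = -575$)
$y = - \frac{30518}{9985}$ ($y = \frac{189 + 30329}{14264 - 24249} = \frac{30518}{14264 - 24249} = \frac{30518}{-9985} = 30518 \left(- \frac{1}{9985}\right) = - \frac{30518}{9985} \approx -3.0564$)
$- y = \left(-1\right) \left(- \frac{30518}{9985}\right) = \frac{30518}{9985}$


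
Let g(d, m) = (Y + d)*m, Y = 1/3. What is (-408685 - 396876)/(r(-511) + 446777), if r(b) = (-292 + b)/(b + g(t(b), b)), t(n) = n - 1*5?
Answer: -8706503288/4828765783 ≈ -1.8030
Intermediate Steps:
t(n) = -5 + n (t(n) = n - 5 = -5 + n)
Y = ⅓ ≈ 0.33333
g(d, m) = m*(⅓ + d) (g(d, m) = (⅓ + d)*m = m*(⅓ + d))
r(b) = (-292 + b)/(b + b*(-14/3 + b)) (r(b) = (-292 + b)/(b + b*(⅓ + (-5 + b))) = (-292 + b)/(b + b*(-14/3 + b)))
(-408685 - 396876)/(r(-511) + 446777) = (-408685 - 396876)/(3*(-292 - 511)/(-511*(-11 + 3*(-511))) + 446777) = -805561/(3*(-1/511)*(-803)/(-11 - 1533) + 446777) = -805561/(3*(-1/511)*(-803)/(-1544) + 446777) = -805561/(3*(-1/511)*(-1/1544)*(-803) + 446777) = -805561/(-33/10808 + 446777) = -805561/4828765783/10808 = -805561*10808/4828765783 = -8706503288/4828765783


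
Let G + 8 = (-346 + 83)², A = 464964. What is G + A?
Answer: 534125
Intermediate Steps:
G = 69161 (G = -8 + (-346 + 83)² = -8 + (-263)² = -8 + 69169 = 69161)
G + A = 69161 + 464964 = 534125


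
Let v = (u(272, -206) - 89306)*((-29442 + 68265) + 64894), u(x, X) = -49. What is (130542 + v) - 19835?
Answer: -9267521828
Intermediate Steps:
v = -9267632535 (v = (-49 - 89306)*((-29442 + 68265) + 64894) = -89355*(38823 + 64894) = -89355*103717 = -9267632535)
(130542 + v) - 19835 = (130542 - 9267632535) - 19835 = -9267501993 - 19835 = -9267521828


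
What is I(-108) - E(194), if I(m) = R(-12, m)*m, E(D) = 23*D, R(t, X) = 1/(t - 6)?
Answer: -4456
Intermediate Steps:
R(t, X) = 1/(-6 + t)
I(m) = -m/18 (I(m) = m/(-6 - 12) = m/(-18) = -m/18)
I(-108) - E(194) = -1/18*(-108) - 23*194 = 6 - 1*4462 = 6 - 4462 = -4456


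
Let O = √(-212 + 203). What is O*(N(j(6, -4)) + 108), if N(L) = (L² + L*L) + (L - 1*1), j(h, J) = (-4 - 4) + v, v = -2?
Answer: 891*I ≈ 891.0*I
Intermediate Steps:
O = 3*I (O = √(-9) = 3*I ≈ 3.0*I)
j(h, J) = -10 (j(h, J) = (-4 - 4) - 2 = -8 - 2 = -10)
N(L) = -1 + L + 2*L² (N(L) = (L² + L²) + (L - 1) = 2*L² + (-1 + L) = -1 + L + 2*L²)
O*(N(j(6, -4)) + 108) = (3*I)*((-1 - 10 + 2*(-10)²) + 108) = (3*I)*((-1 - 10 + 2*100) + 108) = (3*I)*((-1 - 10 + 200) + 108) = (3*I)*(189 + 108) = (3*I)*297 = 891*I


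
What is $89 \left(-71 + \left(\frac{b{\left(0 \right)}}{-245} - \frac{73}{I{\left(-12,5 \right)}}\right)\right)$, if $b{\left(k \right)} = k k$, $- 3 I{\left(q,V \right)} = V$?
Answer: $- \frac{12104}{5} \approx -2420.8$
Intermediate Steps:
$I{\left(q,V \right)} = - \frac{V}{3}$
$b{\left(k \right)} = k^{2}$
$89 \left(-71 + \left(\frac{b{\left(0 \right)}}{-245} - \frac{73}{I{\left(-12,5 \right)}}\right)\right) = 89 \left(-71 + \left(\frac{0^{2}}{-245} - \frac{73}{\left(- \frac{1}{3}\right) 5}\right)\right) = 89 \left(-71 + \left(0 \left(- \frac{1}{245}\right) - \frac{73}{- \frac{5}{3}}\right)\right) = 89 \left(-71 + \left(0 - - \frac{219}{5}\right)\right) = 89 \left(-71 + \left(0 + \frac{219}{5}\right)\right) = 89 \left(-71 + \frac{219}{5}\right) = 89 \left(- \frac{136}{5}\right) = - \frac{12104}{5}$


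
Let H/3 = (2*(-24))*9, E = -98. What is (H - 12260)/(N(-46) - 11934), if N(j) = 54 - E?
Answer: 6778/5891 ≈ 1.1506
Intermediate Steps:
N(j) = 152 (N(j) = 54 - 1*(-98) = 54 + 98 = 152)
H = -1296 (H = 3*((2*(-24))*9) = 3*(-48*9) = 3*(-432) = -1296)
(H - 12260)/(N(-46) - 11934) = (-1296 - 12260)/(152 - 11934) = -13556/(-11782) = -13556*(-1/11782) = 6778/5891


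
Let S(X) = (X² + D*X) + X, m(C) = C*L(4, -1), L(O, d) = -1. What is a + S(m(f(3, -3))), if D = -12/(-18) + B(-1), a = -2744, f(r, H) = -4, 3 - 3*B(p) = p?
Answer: -2716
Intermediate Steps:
B(p) = 1 - p/3
m(C) = -C (m(C) = C*(-1) = -C)
D = 2 (D = -12/(-18) + (1 - ⅓*(-1)) = -12*(-1/18) + (1 + ⅓) = ⅔ + 4/3 = 2)
S(X) = X² + 3*X (S(X) = (X² + 2*X) + X = X² + 3*X)
a + S(m(f(3, -3))) = -2744 + (-1*(-4))*(3 - 1*(-4)) = -2744 + 4*(3 + 4) = -2744 + 4*7 = -2744 + 28 = -2716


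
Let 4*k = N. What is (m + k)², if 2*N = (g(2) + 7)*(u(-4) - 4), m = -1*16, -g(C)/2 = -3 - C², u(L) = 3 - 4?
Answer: 54289/64 ≈ 848.27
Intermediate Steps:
u(L) = -1
g(C) = 6 + 2*C² (g(C) = -2*(-3 - C²) = 6 + 2*C²)
m = -16
N = -105/2 (N = (((6 + 2*2²) + 7)*(-1 - 4))/2 = (((6 + 2*4) + 7)*(-5))/2 = (((6 + 8) + 7)*(-5))/2 = ((14 + 7)*(-5))/2 = (21*(-5))/2 = (½)*(-105) = -105/2 ≈ -52.500)
k = -105/8 (k = (¼)*(-105/2) = -105/8 ≈ -13.125)
(m + k)² = (-16 - 105/8)² = (-233/8)² = 54289/64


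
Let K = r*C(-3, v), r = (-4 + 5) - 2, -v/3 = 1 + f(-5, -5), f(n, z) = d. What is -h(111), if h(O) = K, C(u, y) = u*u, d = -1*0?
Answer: 9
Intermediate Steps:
d = 0
f(n, z) = 0
v = -3 (v = -3*(1 + 0) = -3*1 = -3)
C(u, y) = u**2
r = -1 (r = 1 - 2 = -1)
K = -9 (K = -1*(-3)**2 = -1*9 = -9)
h(O) = -9
-h(111) = -1*(-9) = 9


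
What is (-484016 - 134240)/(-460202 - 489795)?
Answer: 618256/949997 ≈ 0.65080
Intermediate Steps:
(-484016 - 134240)/(-460202 - 489795) = -618256/(-949997) = -618256*(-1/949997) = 618256/949997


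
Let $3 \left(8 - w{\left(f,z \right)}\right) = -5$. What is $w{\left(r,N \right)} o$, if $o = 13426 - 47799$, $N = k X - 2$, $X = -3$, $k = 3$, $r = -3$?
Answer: $- \frac{996817}{3} \approx -3.3227 \cdot 10^{5}$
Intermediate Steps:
$N = -11$ ($N = 3 \left(-3\right) - 2 = -9 - 2 = -11$)
$w{\left(f,z \right)} = \frac{29}{3}$ ($w{\left(f,z \right)} = 8 - - \frac{5}{3} = 8 + \frac{5}{3} = \frac{29}{3}$)
$o = -34373$
$w{\left(r,N \right)} o = \frac{29}{3} \left(-34373\right) = - \frac{996817}{3}$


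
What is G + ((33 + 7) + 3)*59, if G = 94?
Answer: 2631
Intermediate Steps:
G + ((33 + 7) + 3)*59 = 94 + ((33 + 7) + 3)*59 = 94 + (40 + 3)*59 = 94 + 43*59 = 94 + 2537 = 2631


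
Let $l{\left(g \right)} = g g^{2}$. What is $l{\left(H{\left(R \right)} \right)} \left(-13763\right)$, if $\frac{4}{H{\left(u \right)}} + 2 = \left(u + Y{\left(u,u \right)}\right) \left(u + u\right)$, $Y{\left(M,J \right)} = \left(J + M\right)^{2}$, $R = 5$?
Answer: $- \frac{13763}{17984728} \approx -0.00076526$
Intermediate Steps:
$H{\left(u \right)} = \frac{4}{-2 + 2 u \left(u + 4 u^{2}\right)}$ ($H{\left(u \right)} = \frac{4}{-2 + \left(u + \left(u + u\right)^{2}\right) \left(u + u\right)} = \frac{4}{-2 + \left(u + \left(2 u\right)^{2}\right) 2 u} = \frac{4}{-2 + \left(u + 4 u^{2}\right) 2 u} = \frac{4}{-2 + 2 u \left(u + 4 u^{2}\right)}$)
$l{\left(g \right)} = g^{3}$
$l{\left(H{\left(R \right)} \right)} \left(-13763\right) = \left(\frac{2}{-1 + 5^{2} + 4 \cdot 5^{3}}\right)^{3} \left(-13763\right) = \left(\frac{2}{-1 + 25 + 4 \cdot 125}\right)^{3} \left(-13763\right) = \left(\frac{2}{-1 + 25 + 500}\right)^{3} \left(-13763\right) = \left(\frac{2}{524}\right)^{3} \left(-13763\right) = \left(2 \cdot \frac{1}{524}\right)^{3} \left(-13763\right) = \left(\frac{1}{262}\right)^{3} \left(-13763\right) = \frac{1}{17984728} \left(-13763\right) = - \frac{13763}{17984728}$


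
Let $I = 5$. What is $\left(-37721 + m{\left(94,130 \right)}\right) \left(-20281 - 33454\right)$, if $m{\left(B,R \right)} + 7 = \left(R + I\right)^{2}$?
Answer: $1047993705$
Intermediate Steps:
$m{\left(B,R \right)} = -7 + \left(5 + R\right)^{2}$ ($m{\left(B,R \right)} = -7 + \left(R + 5\right)^{2} = -7 + \left(5 + R\right)^{2}$)
$\left(-37721 + m{\left(94,130 \right)}\right) \left(-20281 - 33454\right) = \left(-37721 - \left(7 - \left(5 + 130\right)^{2}\right)\right) \left(-20281 - 33454\right) = \left(-37721 - \left(7 - 135^{2}\right)\right) \left(-53735\right) = \left(-37721 + \left(-7 + 18225\right)\right) \left(-53735\right) = \left(-37721 + 18218\right) \left(-53735\right) = \left(-19503\right) \left(-53735\right) = 1047993705$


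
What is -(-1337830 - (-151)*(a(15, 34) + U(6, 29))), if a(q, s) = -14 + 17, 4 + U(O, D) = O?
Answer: 1337075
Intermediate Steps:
U(O, D) = -4 + O
a(q, s) = 3
-(-1337830 - (-151)*(a(15, 34) + U(6, 29))) = -(-1337830 - (-151)*(3 + (-4 + 6))) = -(-1337830 - (-151)*(3 + 2)) = -(-1337830 - (-151)*5) = -(-1337830 - 1*(-755)) = -(-1337830 + 755) = -1*(-1337075) = 1337075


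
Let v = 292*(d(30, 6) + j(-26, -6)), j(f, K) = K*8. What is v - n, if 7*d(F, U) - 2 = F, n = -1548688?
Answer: 10752048/7 ≈ 1.5360e+6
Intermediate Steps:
d(F, U) = 2/7 + F/7
j(f, K) = 8*K
v = -88768/7 (v = 292*((2/7 + (⅐)*30) + 8*(-6)) = 292*((2/7 + 30/7) - 48) = 292*(32/7 - 48) = 292*(-304/7) = -88768/7 ≈ -12681.)
v - n = -88768/7 - 1*(-1548688) = -88768/7 + 1548688 = 10752048/7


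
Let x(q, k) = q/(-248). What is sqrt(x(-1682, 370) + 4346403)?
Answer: sqrt(16707599203)/62 ≈ 2084.8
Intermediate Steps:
x(q, k) = -q/248 (x(q, k) = q*(-1/248) = -q/248)
sqrt(x(-1682, 370) + 4346403) = sqrt(-1/248*(-1682) + 4346403) = sqrt(841/124 + 4346403) = sqrt(538954813/124) = sqrt(16707599203)/62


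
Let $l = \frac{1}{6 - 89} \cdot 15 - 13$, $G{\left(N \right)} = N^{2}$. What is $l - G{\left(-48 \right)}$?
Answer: $- \frac{192326}{83} \approx -2317.2$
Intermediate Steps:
$l = - \frac{1094}{83}$ ($l = \frac{1}{-83} \cdot 15 - 13 = \left(- \frac{1}{83}\right) 15 - 13 = - \frac{15}{83} - 13 = - \frac{1094}{83} \approx -13.181$)
$l - G{\left(-48 \right)} = - \frac{1094}{83} - \left(-48\right)^{2} = - \frac{1094}{83} - 2304 = - \frac{192326}{83}$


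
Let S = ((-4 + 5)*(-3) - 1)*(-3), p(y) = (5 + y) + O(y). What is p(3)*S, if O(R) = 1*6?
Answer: 168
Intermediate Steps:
O(R) = 6
p(y) = 11 + y (p(y) = (5 + y) + 6 = 11 + y)
S = 12 (S = (1*(-3) - 1)*(-3) = (-3 - 1)*(-3) = -4*(-3) = 12)
p(3)*S = (11 + 3)*12 = 14*12 = 168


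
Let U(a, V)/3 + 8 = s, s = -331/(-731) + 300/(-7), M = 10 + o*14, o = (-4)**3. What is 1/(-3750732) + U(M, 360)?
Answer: -2902155145241/19192495644 ≈ -151.21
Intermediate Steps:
o = -64
M = -886 (M = 10 - 64*14 = 10 - 896 = -886)
s = -216983/5117 (s = -331*(-1/731) + 300*(-1/7) = 331/731 - 300/7 = -216983/5117 ≈ -42.404)
U(a, V) = -773757/5117 (U(a, V) = -24 + 3*(-216983/5117) = -24 - 650949/5117 = -773757/5117)
1/(-3750732) + U(M, 360) = 1/(-3750732) - 773757/5117 = -1/3750732 - 773757/5117 = -2902155145241/19192495644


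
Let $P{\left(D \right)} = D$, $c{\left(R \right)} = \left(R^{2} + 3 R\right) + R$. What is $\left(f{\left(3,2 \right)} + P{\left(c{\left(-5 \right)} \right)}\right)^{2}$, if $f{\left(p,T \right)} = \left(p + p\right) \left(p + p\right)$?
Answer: $1681$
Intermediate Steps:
$f{\left(p,T \right)} = 4 p^{2}$ ($f{\left(p,T \right)} = 2 p 2 p = 4 p^{2}$)
$c{\left(R \right)} = R^{2} + 4 R$
$\left(f{\left(3,2 \right)} + P{\left(c{\left(-5 \right)} \right)}\right)^{2} = \left(4 \cdot 3^{2} - 5 \left(4 - 5\right)\right)^{2} = \left(4 \cdot 9 - -5\right)^{2} = \left(36 + 5\right)^{2} = 41^{2} = 1681$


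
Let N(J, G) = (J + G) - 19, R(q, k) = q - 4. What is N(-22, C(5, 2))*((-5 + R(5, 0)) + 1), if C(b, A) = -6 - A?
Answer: 147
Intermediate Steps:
R(q, k) = -4 + q
N(J, G) = -19 + G + J (N(J, G) = (G + J) - 19 = -19 + G + J)
N(-22, C(5, 2))*((-5 + R(5, 0)) + 1) = (-19 + (-6 - 1*2) - 22)*((-5 + (-4 + 5)) + 1) = (-19 + (-6 - 2) - 22)*((-5 + 1) + 1) = (-19 - 8 - 22)*(-4 + 1) = -49*(-3) = 147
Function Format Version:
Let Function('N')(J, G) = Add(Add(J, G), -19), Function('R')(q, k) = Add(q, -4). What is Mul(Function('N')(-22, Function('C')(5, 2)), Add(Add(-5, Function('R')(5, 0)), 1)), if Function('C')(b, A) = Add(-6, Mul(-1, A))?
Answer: 147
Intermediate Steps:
Function('R')(q, k) = Add(-4, q)
Function('N')(J, G) = Add(-19, G, J) (Function('N')(J, G) = Add(Add(G, J), -19) = Add(-19, G, J))
Mul(Function('N')(-22, Function('C')(5, 2)), Add(Add(-5, Function('R')(5, 0)), 1)) = Mul(Add(-19, Add(-6, Mul(-1, 2)), -22), Add(Add(-5, Add(-4, 5)), 1)) = Mul(Add(-19, Add(-6, -2), -22), Add(Add(-5, 1), 1)) = Mul(Add(-19, -8, -22), Add(-4, 1)) = Mul(-49, -3) = 147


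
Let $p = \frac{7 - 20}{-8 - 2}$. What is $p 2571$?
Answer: $\frac{33423}{10} \approx 3342.3$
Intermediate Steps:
$p = \frac{13}{10}$ ($p = \frac{7 - 20}{-10} = \left(-13\right) \left(- \frac{1}{10}\right) = \frac{13}{10} \approx 1.3$)
$p 2571 = \frac{13}{10} \cdot 2571 = \frac{33423}{10}$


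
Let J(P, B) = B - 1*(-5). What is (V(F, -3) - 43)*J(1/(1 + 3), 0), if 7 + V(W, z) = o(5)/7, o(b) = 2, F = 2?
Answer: -1740/7 ≈ -248.57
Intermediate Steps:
J(P, B) = 5 + B (J(P, B) = B + 5 = 5 + B)
V(W, z) = -47/7 (V(W, z) = -7 + 2/7 = -47/7)
(V(F, -3) - 43)*J(1/(1 + 3), 0) = (-47/7 - 43)*(5 + 0) = -348/7*5 = -1740/7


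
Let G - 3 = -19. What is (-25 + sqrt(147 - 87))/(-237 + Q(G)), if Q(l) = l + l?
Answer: 25/269 - 2*sqrt(15)/269 ≈ 0.064141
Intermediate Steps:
G = -16 (G = 3 - 19 = -16)
Q(l) = 2*l
(-25 + sqrt(147 - 87))/(-237 + Q(G)) = (-25 + sqrt(147 - 87))/(-237 + 2*(-16)) = (-25 + sqrt(60))/(-237 - 32) = (-25 + 2*sqrt(15))/(-269) = (-25 + 2*sqrt(15))*(-1/269) = 25/269 - 2*sqrt(15)/269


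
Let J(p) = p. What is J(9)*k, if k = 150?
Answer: 1350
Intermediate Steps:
J(9)*k = 9*150 = 1350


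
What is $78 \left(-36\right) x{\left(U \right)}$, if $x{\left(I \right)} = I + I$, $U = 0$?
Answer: $0$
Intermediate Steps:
$x{\left(I \right)} = 2 I$
$78 \left(-36\right) x{\left(U \right)} = 78 \left(-36\right) 2 \cdot 0 = \left(-2808\right) 0 = 0$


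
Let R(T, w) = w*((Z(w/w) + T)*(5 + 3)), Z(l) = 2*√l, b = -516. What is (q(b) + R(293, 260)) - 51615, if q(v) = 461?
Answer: 562446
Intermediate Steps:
R(T, w) = w*(16 + 8*T) (R(T, w) = w*((2*√(w/w) + T)*(5 + 3)) = w*((2*√1 + T)*8) = w*((2*1 + T)*8) = w*((2 + T)*8) = w*(16 + 8*T))
(q(b) + R(293, 260)) - 51615 = (461 + 8*260*(2 + 293)) - 51615 = (461 + 8*260*295) - 51615 = (461 + 613600) - 51615 = 614061 - 51615 = 562446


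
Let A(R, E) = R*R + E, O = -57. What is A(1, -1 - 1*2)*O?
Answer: 114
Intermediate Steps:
A(R, E) = E + R² (A(R, E) = R² + E = E + R²)
A(1, -1 - 1*2)*O = ((-1 - 1*2) + 1²)*(-57) = ((-1 - 2) + 1)*(-57) = (-3 + 1)*(-57) = -2*(-57) = 114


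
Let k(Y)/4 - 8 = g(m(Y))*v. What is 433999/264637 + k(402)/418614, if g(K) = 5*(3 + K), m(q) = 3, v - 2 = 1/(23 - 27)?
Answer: 90871049770/55390376559 ≈ 1.6406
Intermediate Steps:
v = 7/4 (v = 2 + 1/(23 - 27) = 2 + 1/(-4) = 2 - 1/4 = 7/4 ≈ 1.7500)
g(K) = 15 + 5*K
k(Y) = 242 (k(Y) = 32 + 4*((15 + 5*3)*(7/4)) = 32 + 4*((15 + 15)*(7/4)) = 32 + 4*(30*(7/4)) = 32 + 4*(105/2) = 32 + 210 = 242)
433999/264637 + k(402)/418614 = 433999/264637 + 242/418614 = 433999*(1/264637) + 242*(1/418614) = 433999/264637 + 121/209307 = 90871049770/55390376559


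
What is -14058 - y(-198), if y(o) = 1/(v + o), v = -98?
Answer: -4161167/296 ≈ -14058.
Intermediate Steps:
y(o) = 1/(-98 + o)
-14058 - y(-198) = -14058 - 1/(-98 - 198) = -14058 - 1/(-296) = -14058 - 1*(-1/296) = -14058 + 1/296 = -4161167/296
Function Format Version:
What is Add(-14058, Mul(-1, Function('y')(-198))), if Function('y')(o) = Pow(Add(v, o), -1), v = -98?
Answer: Rational(-4161167, 296) ≈ -14058.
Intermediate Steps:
Function('y')(o) = Pow(Add(-98, o), -1)
Add(-14058, Mul(-1, Function('y')(-198))) = Add(-14058, Mul(-1, Pow(Add(-98, -198), -1))) = Add(-14058, Mul(-1, Pow(-296, -1))) = Add(-14058, Mul(-1, Rational(-1, 296))) = Add(-14058, Rational(1, 296)) = Rational(-4161167, 296)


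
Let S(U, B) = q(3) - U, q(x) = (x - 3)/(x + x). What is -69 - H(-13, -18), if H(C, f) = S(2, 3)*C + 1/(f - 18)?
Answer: -3419/36 ≈ -94.972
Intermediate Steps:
q(x) = (-3 + x)/(2*x) (q(x) = (-3 + x)/((2*x)) = (-3 + x)*(1/(2*x)) = (-3 + x)/(2*x))
S(U, B) = -U (S(U, B) = (½)*(-3 + 3)/3 - U = (½)*(⅓)*0 - U = 0 - U = -U)
H(C, f) = 1/(-18 + f) - 2*C (H(C, f) = (-1*2)*C + 1/(f - 18) = -2*C + 1/(-18 + f) = 1/(-18 + f) - 2*C)
-69 - H(-13, -18) = -69 - (1 + 36*(-13) - 2*(-13)*(-18))/(-18 - 18) = -69 - (1 - 468 - 468)/(-36) = -69 - (-1)*(-935)/36 = -69 - 1*935/36 = -69 - 935/36 = -3419/36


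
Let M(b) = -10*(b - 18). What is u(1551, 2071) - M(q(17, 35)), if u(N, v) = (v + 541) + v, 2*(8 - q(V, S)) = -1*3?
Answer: 4598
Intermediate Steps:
q(V, S) = 19/2 (q(V, S) = 8 - (-1)*3/2 = 8 - ½*(-3) = 8 + 3/2 = 19/2)
M(b) = 180 - 10*b (M(b) = -10*(-18 + b) = 180 - 10*b)
u(N, v) = 541 + 2*v (u(N, v) = (541 + v) + v = 541 + 2*v)
u(1551, 2071) - M(q(17, 35)) = (541 + 2*2071) - (180 - 10*19/2) = (541 + 4142) - (180 - 95) = 4683 - 1*85 = 4683 - 85 = 4598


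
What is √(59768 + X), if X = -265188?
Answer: 2*I*√51355 ≈ 453.23*I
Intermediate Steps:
√(59768 + X) = √(59768 - 265188) = √(-205420) = 2*I*√51355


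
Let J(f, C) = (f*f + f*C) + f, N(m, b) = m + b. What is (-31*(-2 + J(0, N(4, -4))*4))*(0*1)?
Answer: 0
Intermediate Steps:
N(m, b) = b + m
J(f, C) = f + f² + C*f (J(f, C) = (f² + C*f) + f = f + f² + C*f)
(-31*(-2 + J(0, N(4, -4))*4))*(0*1) = (-31*(-2 + (0*(1 + (-4 + 4) + 0))*4))*(0*1) = -31*(-2 + (0*(1 + 0 + 0))*4)*0 = -31*(-2 + (0*1)*4)*0 = -31*(-2 + 0*4)*0 = -31*(-2 + 0)*0 = -31*(-2)*0 = 62*0 = 0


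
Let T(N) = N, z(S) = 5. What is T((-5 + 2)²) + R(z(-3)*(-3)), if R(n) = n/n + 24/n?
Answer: 42/5 ≈ 8.4000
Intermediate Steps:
R(n) = 1 + 24/n
T((-5 + 2)²) + R(z(-3)*(-3)) = (-5 + 2)² + (24 + 5*(-3))/((5*(-3))) = (-3)² + (24 - 15)/(-15) = 9 - 1/15*9 = 9 - ⅗ = 42/5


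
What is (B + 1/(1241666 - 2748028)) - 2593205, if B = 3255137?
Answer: 997109211383/1506362 ≈ 6.6193e+5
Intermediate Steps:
(B + 1/(1241666 - 2748028)) - 2593205 = (3255137 + 1/(1241666 - 2748028)) - 2593205 = (3255137 + 1/(-1506362)) - 2593205 = (3255137 - 1/1506362) - 2593205 = 4903414681593/1506362 - 2593205 = 997109211383/1506362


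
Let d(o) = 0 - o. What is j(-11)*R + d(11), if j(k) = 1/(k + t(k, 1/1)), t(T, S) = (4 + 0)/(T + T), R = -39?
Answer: -308/41 ≈ -7.5122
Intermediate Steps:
t(T, S) = 2/T (t(T, S) = 4/((2*T)) = 4*(1/(2*T)) = 2/T)
j(k) = 1/(k + 2/k)
d(o) = -o
j(-11)*R + d(11) = -11/(2 + (-11)²)*(-39) - 1*11 = -11/(2 + 121)*(-39) - 11 = -11/123*(-39) - 11 = 143/41 - 11 = -308/41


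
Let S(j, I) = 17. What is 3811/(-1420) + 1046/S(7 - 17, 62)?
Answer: 1420533/24140 ≈ 58.846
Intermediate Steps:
3811/(-1420) + 1046/S(7 - 17, 62) = 3811/(-1420) + 1046/17 = 3811*(-1/1420) + 1046*(1/17) = -3811/1420 + 1046/17 = 1420533/24140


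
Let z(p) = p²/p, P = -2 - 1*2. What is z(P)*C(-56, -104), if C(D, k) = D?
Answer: 224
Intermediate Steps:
P = -4 (P = -2 - 2 = -4)
z(p) = p
z(P)*C(-56, -104) = -4*(-56) = 224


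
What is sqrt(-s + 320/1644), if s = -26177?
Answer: sqrt(4421877897)/411 ≈ 161.79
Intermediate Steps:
sqrt(-s + 320/1644) = sqrt(-1*(-26177) + 320/1644) = sqrt(26177 + 320*(1/1644)) = sqrt(26177 + 80/411) = sqrt(10758827/411) = sqrt(4421877897)/411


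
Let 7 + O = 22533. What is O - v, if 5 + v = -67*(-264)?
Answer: 4843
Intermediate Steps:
v = 17683 (v = -5 - 67*(-264) = -5 + 17688 = 17683)
O = 22526 (O = -7 + 22533 = 22526)
O - v = 22526 - 1*17683 = 22526 - 17683 = 4843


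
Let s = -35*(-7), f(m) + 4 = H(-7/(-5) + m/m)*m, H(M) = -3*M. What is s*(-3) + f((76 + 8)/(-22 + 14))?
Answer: -3317/5 ≈ -663.40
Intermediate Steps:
f(m) = -4 - 36*m/5 (f(m) = -4 + (-3*(-7/(-5) + m/m))*m = -4 + (-3*(-7*(-1/5) + 1))*m = -4 + (-3*(7/5 + 1))*m = -4 + (-3*12/5)*m = -4 - 36*m/5)
s = 245
s*(-3) + f((76 + 8)/(-22 + 14)) = 245*(-3) + (-4 - 36*(76 + 8)/(5*(-22 + 14))) = -735 + (-4 - 3024/(5*(-8))) = -735 + (-4 - 3024*(-1)/(5*8)) = -735 + (-4 - 36/5*(-21/2)) = -735 + (-4 + 378/5) = -735 + 358/5 = -3317/5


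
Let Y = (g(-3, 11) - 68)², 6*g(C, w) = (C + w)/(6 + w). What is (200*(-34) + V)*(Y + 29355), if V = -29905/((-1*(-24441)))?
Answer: -14686580530341955/63571041 ≈ -2.3103e+8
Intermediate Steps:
g(C, w) = (C + w)/(6*(6 + w)) (g(C, w) = ((C + w)/(6 + w))/6 = (C + w)/(6*(6 + w)))
V = -29905/24441 ≈ -1.2236
Y = 11999296/2601 (Y = ((-3 + 11)/(6*(6 + 11)) - 68)² = ((⅙)*8/17 - 68)² = ((⅙)*(1/17)*8 - 68)² = (4/51 - 68)² = (-3464/51)² = 11999296/2601 ≈ 4613.3)
(200*(-34) + V)*(Y + 29355) = (200*(-34) - 29905/24441)*(11999296/2601 + 29355) = (-6800 - 29905/24441)*(88351651/2601) = -166228705/24441*88351651/2601 = -14686580530341955/63571041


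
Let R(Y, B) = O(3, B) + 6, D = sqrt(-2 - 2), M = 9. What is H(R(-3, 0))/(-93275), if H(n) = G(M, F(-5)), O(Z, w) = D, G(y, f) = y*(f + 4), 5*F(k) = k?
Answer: -27/93275 ≈ -0.00028947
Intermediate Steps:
D = 2*I (D = sqrt(-4) = 2*I ≈ 2.0*I)
F(k) = k/5
G(y, f) = y*(4 + f)
O(Z, w) = 2*I
R(Y, B) = 6 + 2*I (R(Y, B) = 2*I + 6 = 6 + 2*I)
H(n) = 27 (H(n) = 9*(4 + (1/5)*(-5)) = 9*(4 - 1) = 9*3 = 27)
H(R(-3, 0))/(-93275) = 27/(-93275) = 27*(-1/93275) = -27/93275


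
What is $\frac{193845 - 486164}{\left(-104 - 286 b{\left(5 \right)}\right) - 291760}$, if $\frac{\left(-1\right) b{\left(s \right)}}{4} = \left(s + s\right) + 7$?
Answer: $\frac{292319}{272416} \approx 1.0731$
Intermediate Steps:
$b{\left(s \right)} = -28 - 8 s$ ($b{\left(s \right)} = - 4 \left(\left(s + s\right) + 7\right) = - 4 \left(2 s + 7\right) = - 4 \left(7 + 2 s\right) = -28 - 8 s$)
$\frac{193845 - 486164}{\left(-104 - 286 b{\left(5 \right)}\right) - 291760} = \frac{193845 - 486164}{\left(-104 - 286 \left(-28 - 40\right)\right) - 291760} = - \frac{292319}{\left(-104 - 286 \left(-28 - 40\right)\right) - 291760} = - \frac{292319}{\left(-104 - -19448\right) - 291760} = - \frac{292319}{\left(-104 + 19448\right) - 291760} = - \frac{292319}{19344 - 291760} = - \frac{292319}{-272416} = \left(-292319\right) \left(- \frac{1}{272416}\right) = \frac{292319}{272416}$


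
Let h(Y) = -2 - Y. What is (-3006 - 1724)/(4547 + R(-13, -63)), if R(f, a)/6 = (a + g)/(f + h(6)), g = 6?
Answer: -33110/31943 ≈ -1.0365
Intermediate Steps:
R(f, a) = 6*(6 + a)/(-8 + f) (R(f, a) = 6*((a + 6)/(f + (-2 - 1*6))) = 6*((6 + a)/(f + (-2 - 6))) = 6*((6 + a)/(f - 8)) = 6*((6 + a)/(-8 + f)) = 6*(6 + a)/(-8 + f))
(-3006 - 1724)/(4547 + R(-13, -63)) = (-3006 - 1724)/(4547 + 6*(6 - 63)/(-8 - 13)) = -4730/(4547 + 6*(-57)/(-21)) = -4730/(4547 + 6*(-1/21)*(-57)) = -4730/(4547 + 114/7) = -4730/31943/7 = -4730*7/31943 = -33110/31943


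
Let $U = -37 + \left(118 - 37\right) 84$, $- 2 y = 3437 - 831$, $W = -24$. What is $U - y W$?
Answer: $-24505$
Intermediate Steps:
$y = -1303$ ($y = - \frac{3437 - 831}{2} = \left(- \frac{1}{2}\right) 2606 = -1303$)
$U = 6767$ ($U = -37 + 81 \cdot 84 = -37 + 6804 = 6767$)
$U - y W = 6767 - \left(-1303\right) \left(-24\right) = 6767 - 31272 = -24505$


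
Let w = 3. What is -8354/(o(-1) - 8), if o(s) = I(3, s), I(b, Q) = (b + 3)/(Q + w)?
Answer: 8354/5 ≈ 1670.8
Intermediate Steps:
I(b, Q) = (3 + b)/(3 + Q) (I(b, Q) = (b + 3)/(Q + 3) = (3 + b)/(3 + Q))
o(s) = 6/(3 + s) (o(s) = (3 + 3)/(3 + s) = 6/(3 + s))
-8354/(o(-1) - 8) = -8354/(6/(3 - 1) - 8) = -8354/(6/2 - 8) = -8354/(6*(1/2) - 8) = -8354/(3 - 8) = -8354/(-5) = -8354*(-1/5) = 8354/5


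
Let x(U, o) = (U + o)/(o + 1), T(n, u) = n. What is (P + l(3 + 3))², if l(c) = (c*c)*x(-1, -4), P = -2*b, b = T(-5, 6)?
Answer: 4900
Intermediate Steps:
b = -5
x(U, o) = (U + o)/(1 + o)
P = 10 (P = -2*(-5) = 10)
l(c) = 5*c²/3 (l(c) = (c*c)*((-1 - 4)/(1 - 4)) = c²*(-5/(-3)) = c²*(-⅓*(-5)) = c²*(5/3) = 5*c²/3)
(P + l(3 + 3))² = (10 + 5*(3 + 3)²/3)² = (10 + (5/3)*6²)² = (10 + (5/3)*36)² = (10 + 60)² = 70² = 4900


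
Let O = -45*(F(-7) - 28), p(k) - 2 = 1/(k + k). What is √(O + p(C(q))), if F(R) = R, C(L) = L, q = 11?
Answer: 3*√84810/22 ≈ 39.712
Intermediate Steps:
p(k) = 2 + 1/(2*k) (p(k) = 2 + 1/(k + k) = 2 + 1/(2*k))
O = 1575 (O = -45*(-7 - 28) = -45*(-35) = 1575)
√(O + p(C(q))) = √(1575 + (2 + (½)/11)) = √(1575 + (2 + (½)*(1/11))) = √(1575 + (2 + 1/22)) = √(1575 + 45/22) = √(34695/22) = 3*√84810/22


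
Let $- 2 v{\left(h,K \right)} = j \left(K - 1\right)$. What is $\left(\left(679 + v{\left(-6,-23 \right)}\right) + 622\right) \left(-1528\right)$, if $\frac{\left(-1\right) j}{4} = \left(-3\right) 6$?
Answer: $-3308120$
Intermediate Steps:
$j = 72$ ($j = - 4 \left(\left(-3\right) 6\right) = \left(-4\right) \left(-18\right) = 72$)
$v{\left(h,K \right)} = 36 - 36 K$ ($v{\left(h,K \right)} = - \frac{72 \left(K - 1\right)}{2} = - \frac{72 \left(-1 + K\right)}{2} = - \frac{-72 + 72 K}{2} = 36 - 36 K$)
$\left(\left(679 + v{\left(-6,-23 \right)}\right) + 622\right) \left(-1528\right) = \left(\left(679 + \left(36 - -828\right)\right) + 622\right) \left(-1528\right) = \left(\left(679 + \left(36 + 828\right)\right) + 622\right) \left(-1528\right) = \left(\left(679 + 864\right) + 622\right) \left(-1528\right) = \left(1543 + 622\right) \left(-1528\right) = 2165 \left(-1528\right) = -3308120$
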